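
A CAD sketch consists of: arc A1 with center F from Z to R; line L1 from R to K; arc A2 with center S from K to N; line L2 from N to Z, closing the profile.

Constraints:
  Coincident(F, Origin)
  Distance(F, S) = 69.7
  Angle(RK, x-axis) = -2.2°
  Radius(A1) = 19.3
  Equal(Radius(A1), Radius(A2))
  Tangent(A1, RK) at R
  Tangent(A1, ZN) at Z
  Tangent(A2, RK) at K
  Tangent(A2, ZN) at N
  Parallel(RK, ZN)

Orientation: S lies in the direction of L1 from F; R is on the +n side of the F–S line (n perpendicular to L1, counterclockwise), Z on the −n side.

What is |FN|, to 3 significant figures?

72.3

Tangency of A1 to both parallel lines with radius 19.3 puts R and Z at F ± 19.3·n: R = (0.741, 19.3), Z = (-0.741, -19.3). Equal radii place K and N the same way about S: K = S + 19.3·n = (70.4, 16.6), N = S − 19.3·n = (68.9, -22.0). Then |FN| = |N − F| = 72.3.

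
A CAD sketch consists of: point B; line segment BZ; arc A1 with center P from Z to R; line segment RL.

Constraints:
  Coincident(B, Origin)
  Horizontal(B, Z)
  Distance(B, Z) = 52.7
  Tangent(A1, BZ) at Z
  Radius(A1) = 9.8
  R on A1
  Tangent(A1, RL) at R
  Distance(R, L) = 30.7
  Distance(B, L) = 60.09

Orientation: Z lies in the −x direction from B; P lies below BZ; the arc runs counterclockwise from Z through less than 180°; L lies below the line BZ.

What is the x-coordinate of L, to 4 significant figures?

-44.07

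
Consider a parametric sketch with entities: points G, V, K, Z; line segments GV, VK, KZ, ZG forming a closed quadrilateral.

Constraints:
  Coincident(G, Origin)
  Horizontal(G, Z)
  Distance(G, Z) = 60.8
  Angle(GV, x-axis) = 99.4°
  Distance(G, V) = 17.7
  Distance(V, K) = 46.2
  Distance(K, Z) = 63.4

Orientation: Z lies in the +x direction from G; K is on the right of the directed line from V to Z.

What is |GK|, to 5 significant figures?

28.503

Checks: |VK| = 46.20 ✓; |KZ| = 63.40 ✓.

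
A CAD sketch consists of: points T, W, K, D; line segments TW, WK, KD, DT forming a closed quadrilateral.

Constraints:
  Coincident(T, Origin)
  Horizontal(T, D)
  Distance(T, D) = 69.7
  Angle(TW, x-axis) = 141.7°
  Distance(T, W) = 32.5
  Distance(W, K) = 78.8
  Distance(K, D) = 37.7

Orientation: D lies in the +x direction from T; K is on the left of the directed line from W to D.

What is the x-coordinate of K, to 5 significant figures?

52.175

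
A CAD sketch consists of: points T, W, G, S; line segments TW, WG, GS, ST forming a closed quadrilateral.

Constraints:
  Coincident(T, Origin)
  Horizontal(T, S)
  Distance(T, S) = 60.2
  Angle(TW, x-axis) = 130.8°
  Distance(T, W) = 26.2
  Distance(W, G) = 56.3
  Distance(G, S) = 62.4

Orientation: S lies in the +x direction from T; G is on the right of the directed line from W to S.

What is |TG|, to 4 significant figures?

32.00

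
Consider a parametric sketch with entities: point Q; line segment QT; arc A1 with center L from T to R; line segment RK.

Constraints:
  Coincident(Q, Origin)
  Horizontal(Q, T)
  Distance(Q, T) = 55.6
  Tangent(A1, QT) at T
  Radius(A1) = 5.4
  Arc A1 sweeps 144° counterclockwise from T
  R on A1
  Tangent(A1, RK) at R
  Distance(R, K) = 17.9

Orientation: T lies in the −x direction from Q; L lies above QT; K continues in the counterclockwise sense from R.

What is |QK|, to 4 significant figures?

69.92

On A1, T sits at bearing -90° from L; a 144° counterclockwise sweep puts R at bearing 54°, so R = L + 5.4·(cos 54°, sin 54°) = (-52.43, 9.769). Tangency of A1 to RK means the radius LR is perpendicular to RK, so RK runs along (−sin 54°, cos 54°); with |RK| = 17.9, K = (-66.91, 20.29). Then |QK| = |K − Q| = 69.92.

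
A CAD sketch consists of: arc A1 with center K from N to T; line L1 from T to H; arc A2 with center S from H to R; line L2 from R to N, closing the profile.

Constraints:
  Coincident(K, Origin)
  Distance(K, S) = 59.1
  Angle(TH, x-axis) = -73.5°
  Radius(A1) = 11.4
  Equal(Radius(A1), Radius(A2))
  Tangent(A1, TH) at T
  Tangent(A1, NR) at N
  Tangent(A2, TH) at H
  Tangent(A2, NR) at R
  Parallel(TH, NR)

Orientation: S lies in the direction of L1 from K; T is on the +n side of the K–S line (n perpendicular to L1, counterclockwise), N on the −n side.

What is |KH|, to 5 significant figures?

60.189

The slot axis is L1's direction at -73.5°, so u = (cos -73.5°, sin -73.5°) = (0.28402, -0.95882) and n = (−sin -73.5°, cos -73.5°) = (0.95882, 0.28402). K is at the origin and S lies 59.1 along u from K, so S = 59.1·u = (16.785, -56.666). Tangency of A1 to both parallel lines with radius 11.4 puts T and N at K ± 11.4·n: T = (10.931, 3.2378), N = (-10.931, -3.2378). Equal radii place H and R the same way about S: H = S + 11.4·n = (27.716, -53.428), R = S − 11.4·n = (5.8548, -59.904). Then |KH| = |H − K| = 60.189.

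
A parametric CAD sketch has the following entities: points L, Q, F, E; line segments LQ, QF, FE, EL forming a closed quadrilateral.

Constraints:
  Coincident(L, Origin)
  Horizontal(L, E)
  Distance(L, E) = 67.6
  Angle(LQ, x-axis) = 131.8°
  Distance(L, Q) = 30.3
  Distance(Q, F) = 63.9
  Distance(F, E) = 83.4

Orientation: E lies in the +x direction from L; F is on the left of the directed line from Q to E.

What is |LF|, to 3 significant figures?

73.7

L is at the origin; L and E share the same y with |LE| = 67.6 and E in +x, so E = (67.6, 0). LQ runs at 131.8° with |LQ| = 30.3, so Q = (-20.2, 22.6). F is determined by |QF| = 63.9 and |FE| = 83.4 together: it lies at the intersection of circle(Q, 63.9) and circle(E, 83.4). With |QE| = 90.7, the foot of the radical line on QE is 29.5 from Q and the perpendicular offset is √(63.9² − 29.5²) = 56.7. Taking the left-of-QE solution: F = (22.5, 70.1).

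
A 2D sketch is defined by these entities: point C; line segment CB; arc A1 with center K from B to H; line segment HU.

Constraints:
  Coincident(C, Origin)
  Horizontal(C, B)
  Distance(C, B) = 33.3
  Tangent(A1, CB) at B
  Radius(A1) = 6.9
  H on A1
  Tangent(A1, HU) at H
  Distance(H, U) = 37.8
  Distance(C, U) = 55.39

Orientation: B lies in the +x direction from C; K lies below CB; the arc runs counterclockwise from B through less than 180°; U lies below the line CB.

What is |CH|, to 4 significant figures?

27.62

C is at the origin; C and B share the same y with |CB| = 33.3 and B on the +x side, so B = (33.30, 0.000). Since A1 is tangent to CB there, KB ⟂ CB, so K = B + (0, -6.9) = (33.30, -6.900). Since KH ⟂ HU (tangency), |KU| = √(6.9² + 37.8²) = 38.42 regardless of where H sits on A1. So U lies on both circle(C, 55.39) and circle(K, 38.42); the below-CB intersection is U = (31.88, -45.30). H is the foot of the tangent from U: H = (26.47, -7.887).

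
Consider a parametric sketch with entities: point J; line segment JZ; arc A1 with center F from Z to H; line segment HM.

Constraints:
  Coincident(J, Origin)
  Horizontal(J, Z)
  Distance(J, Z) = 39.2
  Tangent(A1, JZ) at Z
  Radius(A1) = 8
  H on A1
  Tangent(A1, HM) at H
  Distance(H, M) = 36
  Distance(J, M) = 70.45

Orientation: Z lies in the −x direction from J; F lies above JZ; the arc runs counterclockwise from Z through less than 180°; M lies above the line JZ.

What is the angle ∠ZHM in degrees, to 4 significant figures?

113.1°

Checks: J.y = 0.00, Z.y = 0.00 ✓; |FH| = 8.000 ✓; ∠(FH, HM) = 90.00° ✓; |HM| = 36.00 ✓; |JM| = 70.45 ✓.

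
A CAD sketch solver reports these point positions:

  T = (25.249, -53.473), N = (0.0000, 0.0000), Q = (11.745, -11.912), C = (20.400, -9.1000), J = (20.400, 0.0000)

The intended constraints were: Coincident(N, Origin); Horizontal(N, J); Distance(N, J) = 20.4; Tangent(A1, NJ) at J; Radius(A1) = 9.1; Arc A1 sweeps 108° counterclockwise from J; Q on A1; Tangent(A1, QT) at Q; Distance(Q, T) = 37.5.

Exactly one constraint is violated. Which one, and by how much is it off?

Distance(Q, T) = 37.5 — off by 6.20.

N = (0.00, 0.00) ✓; N.y = 0.00, J.y = 0.00 ✓; |NJ| = 20.40 ✓; ∠(CJ, JN) = 90.00° ✓; |CJ| = 9.100 ✓; bearing(C→Q) − bearing(C→J) = 108.0° ✓; |CQ| = 9.100 ✓; ∠(CQ, QT) = 90.00° ✓; |QT| = 43.70 ✗.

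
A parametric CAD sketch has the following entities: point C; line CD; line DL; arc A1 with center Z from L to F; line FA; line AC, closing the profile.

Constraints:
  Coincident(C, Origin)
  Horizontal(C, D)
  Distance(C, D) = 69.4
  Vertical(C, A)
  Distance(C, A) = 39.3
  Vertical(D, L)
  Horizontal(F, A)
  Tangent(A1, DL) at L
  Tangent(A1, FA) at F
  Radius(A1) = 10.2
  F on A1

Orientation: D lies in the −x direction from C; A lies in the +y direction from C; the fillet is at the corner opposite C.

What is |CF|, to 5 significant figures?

71.057

The virtual corner opposite C is at (-69.400, 39.300). Since A1 is tangent to DL there, ZL ⟂ DL and since A1 is tangent to FA there, ZF ⟂ FA, with radius 10.2, so the center Z sits 10.2 in from both sides at Z = (-59.200, 29.100). That places the tangent points at L = (-69.400, 29.100) on DL and F = (-59.200, 39.300) on FA. Then |CF| = |F − C| = 71.057.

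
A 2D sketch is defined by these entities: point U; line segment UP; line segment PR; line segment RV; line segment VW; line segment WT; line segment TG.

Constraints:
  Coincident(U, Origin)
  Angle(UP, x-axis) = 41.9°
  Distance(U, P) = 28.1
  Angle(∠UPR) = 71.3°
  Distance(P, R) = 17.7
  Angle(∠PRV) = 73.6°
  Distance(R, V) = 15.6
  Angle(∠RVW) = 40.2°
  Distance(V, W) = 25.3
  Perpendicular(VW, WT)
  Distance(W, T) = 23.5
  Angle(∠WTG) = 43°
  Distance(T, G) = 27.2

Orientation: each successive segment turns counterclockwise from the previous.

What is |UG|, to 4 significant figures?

19.89

U is at the origin; UP runs at 41.9° with length 28.1, so P = (20.92, 18.77). ∠UPR = 71.3° gives PR at 150.6° from the x-axis; with |PR| = 17.7, R = (5.495, 27.46). ∠PRV = 73.6° gives RV at -103.0° from the x-axis; with |RV| = 15.6, V = (1.985, 12.25). ∠RVW = 40.2° gives VW at 36.80° from the x-axis; with |VW| = 25.3, W = (22.24, 27.41). VW is perpendicular to WT, so WT runs at 126.8°; with |WT| = 23.5, T = (8.167, 46.23). ∠WTG = 43.0° gives TG at -96.20° from the x-axis; with |TG| = 27.2, G = (5.229, 19.19). Then |UG| = |G − U| = 19.89.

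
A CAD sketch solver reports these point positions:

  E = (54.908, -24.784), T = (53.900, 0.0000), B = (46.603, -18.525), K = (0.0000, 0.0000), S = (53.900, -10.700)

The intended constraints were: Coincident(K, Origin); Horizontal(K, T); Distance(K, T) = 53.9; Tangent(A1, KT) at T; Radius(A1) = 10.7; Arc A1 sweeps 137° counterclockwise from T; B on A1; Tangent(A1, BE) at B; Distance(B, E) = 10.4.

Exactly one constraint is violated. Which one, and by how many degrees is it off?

Tangent(A1, BE) at B — off by 6.00°.

K = (0.00, 0.00) ✓; K.y = 0.00, T.y = 0.00 ✓; |KT| = 53.90 ✓; ∠(ST, TK) = 90.00° ✓; |ST| = 10.70 ✓; bearing(S→B) − bearing(S→T) = 137.0° ✓; |SB| = 10.70 ✓; ∠(SB, BE) = 84.00° ✗; |BE| = 10.40 ✓.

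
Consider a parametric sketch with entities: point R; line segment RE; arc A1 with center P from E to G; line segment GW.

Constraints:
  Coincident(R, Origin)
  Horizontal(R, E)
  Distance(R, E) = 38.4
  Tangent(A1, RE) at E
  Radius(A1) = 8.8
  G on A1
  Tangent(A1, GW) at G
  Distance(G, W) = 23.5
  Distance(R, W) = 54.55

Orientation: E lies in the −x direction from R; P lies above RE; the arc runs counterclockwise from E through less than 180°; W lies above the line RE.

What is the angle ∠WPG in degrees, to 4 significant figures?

69.47°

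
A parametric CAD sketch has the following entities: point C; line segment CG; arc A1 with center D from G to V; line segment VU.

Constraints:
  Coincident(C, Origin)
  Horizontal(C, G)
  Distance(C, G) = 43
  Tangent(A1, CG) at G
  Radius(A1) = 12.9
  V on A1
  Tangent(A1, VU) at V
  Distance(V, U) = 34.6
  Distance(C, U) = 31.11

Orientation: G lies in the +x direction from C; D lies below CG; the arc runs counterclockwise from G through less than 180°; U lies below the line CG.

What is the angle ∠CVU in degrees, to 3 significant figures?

54.1°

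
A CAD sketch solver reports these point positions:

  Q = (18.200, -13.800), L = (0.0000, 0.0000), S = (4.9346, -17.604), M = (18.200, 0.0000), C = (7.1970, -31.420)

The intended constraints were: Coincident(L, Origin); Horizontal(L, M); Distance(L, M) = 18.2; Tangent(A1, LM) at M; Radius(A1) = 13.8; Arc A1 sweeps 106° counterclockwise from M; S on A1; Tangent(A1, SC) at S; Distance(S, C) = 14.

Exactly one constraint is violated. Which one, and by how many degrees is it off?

Tangent(A1, SC) at S — off by 6.70°.

L = (0.00, 0.00) ✓; L.y = 0.00, M.y = 0.00 ✓; |LM| = 18.20 ✓; ∠(QM, ML) = 90.00° ✓; |QM| = 13.80 ✓; bearing(Q→S) − bearing(Q→M) = 106.0° ✓; |QS| = 13.80 ✓; ∠(QS, SC) = 96.70° ✗; |SC| = 14.00 ✓.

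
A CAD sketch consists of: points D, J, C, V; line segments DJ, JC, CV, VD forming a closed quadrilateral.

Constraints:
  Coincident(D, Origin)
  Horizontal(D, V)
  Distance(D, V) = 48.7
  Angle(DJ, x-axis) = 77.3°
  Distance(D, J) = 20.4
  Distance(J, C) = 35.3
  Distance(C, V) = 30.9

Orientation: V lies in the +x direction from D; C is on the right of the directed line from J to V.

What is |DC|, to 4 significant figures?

23.30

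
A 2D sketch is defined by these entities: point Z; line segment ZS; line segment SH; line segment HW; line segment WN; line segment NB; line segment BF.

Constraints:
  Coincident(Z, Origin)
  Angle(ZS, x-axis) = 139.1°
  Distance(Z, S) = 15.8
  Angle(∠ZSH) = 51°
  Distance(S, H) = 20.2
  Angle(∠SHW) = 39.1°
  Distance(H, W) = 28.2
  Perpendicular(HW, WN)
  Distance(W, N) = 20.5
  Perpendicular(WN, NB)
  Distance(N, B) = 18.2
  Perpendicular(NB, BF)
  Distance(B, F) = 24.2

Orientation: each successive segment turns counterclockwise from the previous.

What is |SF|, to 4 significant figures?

17.39

Z is at the origin; ZS runs at 139.1° with length 15.8, so S = (-11.94, 10.34). ∠ZSH = 51.0° gives SH at -91.90° from the x-axis; with |SH| = 20.2, H = (-12.61, -9.844). ∠SHW = 39.1° gives HW at 49.00° from the x-axis; with |HW| = 28.2, W = (5.889, 11.44). The perpendicularity gives WN at right angles to HW, so WN runs at 139.0°; with |WN| = 20.5, N = (-9.583, 24.89). WN ⟂ NB, so NB runs at -131.0°; with |NB| = 18.2, B = (-21.52, 11.15). The perpendicularity gives BF at right angles to NB, so BF runs at -41.00°; with |BF| = 24.2, F = (-3.259, -4.724). Then |SF| = |F − S| = 17.39.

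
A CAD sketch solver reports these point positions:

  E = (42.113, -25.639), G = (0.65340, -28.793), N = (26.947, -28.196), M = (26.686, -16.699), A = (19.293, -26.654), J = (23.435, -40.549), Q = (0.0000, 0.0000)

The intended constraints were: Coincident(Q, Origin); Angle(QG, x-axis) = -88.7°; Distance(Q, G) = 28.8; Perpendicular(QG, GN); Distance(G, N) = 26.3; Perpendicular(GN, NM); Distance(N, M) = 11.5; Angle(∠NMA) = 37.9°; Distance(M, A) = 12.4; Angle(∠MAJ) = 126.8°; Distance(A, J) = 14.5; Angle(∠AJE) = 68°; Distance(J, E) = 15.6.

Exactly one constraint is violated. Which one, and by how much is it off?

Distance(J, E) = 15.6 — off by 8.30.

Q = (0.00, 0.00) ✓; QG at -88.70° ✓; |QG| = 28.80 ✓; ∠(QG, GN) = 90.00° ✓; |GN| = 26.30 ✓; ∠(GN, NM) = 90.00° ✓; |NM| = 11.50 ✓; ∠NMA = 37.90° ✓; |MA| = 12.40 ✓; ∠MAJ = 126.8° ✓; |AJ| = 14.50 ✓; ∠AJE = 68.00° ✓; |JE| = 23.90 ✗.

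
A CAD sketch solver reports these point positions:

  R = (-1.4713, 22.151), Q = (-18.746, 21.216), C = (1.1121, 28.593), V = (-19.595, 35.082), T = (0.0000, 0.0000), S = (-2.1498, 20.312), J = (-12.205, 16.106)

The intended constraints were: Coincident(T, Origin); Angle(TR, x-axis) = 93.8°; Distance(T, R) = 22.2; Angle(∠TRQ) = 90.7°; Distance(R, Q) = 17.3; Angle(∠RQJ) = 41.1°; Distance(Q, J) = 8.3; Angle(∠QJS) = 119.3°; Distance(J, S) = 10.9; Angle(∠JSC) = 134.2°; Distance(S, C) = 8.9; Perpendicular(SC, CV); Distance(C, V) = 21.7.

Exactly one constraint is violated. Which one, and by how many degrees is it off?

Perpendicular(SC, CV) — off by 4.10°.

T = (0.00, 0.00) ✓; TR at 93.80° ✓; |TR| = 22.20 ✓; ∠TRQ = 90.70° ✓; |RQ| = 17.30 ✓; ∠RQJ = 41.10° ✓; |QJ| = 8.300 ✓; ∠QJS = 119.3° ✓; |JS| = 10.90 ✓; ∠JSC = 134.2° ✓; |SC| = 8.900 ✓; ∠(SC, CV) = 94.10° ✗; |CV| = 21.70 ✓.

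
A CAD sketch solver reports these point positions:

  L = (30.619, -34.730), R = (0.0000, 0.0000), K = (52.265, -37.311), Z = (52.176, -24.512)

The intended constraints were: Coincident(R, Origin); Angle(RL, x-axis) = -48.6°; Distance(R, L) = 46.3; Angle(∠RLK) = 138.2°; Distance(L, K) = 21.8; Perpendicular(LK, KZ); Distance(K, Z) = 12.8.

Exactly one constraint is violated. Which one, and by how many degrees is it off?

Perpendicular(LK, KZ) — off by 7.20°.

R = (0.00, 0.00) ✓; RL at -48.60° ✓; |RL| = 46.30 ✓; ∠RLK = 138.2° ✓; |LK| = 21.80 ✓; ∠(LK, KZ) = 97.20° ✗; |KZ| = 12.80 ✓.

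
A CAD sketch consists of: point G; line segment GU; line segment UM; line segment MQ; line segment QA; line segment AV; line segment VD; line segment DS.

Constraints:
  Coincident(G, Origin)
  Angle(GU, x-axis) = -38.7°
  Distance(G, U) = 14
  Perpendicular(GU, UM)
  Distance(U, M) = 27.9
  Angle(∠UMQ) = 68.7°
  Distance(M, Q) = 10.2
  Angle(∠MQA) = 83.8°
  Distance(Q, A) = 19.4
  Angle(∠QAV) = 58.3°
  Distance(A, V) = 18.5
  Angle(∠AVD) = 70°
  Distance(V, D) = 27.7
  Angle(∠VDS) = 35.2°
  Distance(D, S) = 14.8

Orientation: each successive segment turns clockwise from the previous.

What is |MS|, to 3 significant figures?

13.2

∠AVD = 70.0° gives VD at 152° from the x-axis; with |VD| = 27.7, D = (-20.9, -19.2). ∠VDS = 35.2° gives DS at 7.30° from the x-axis; with |DS| = 14.8, S = (-6.21, -17.3). Then |MS| = |S − M| = 13.2.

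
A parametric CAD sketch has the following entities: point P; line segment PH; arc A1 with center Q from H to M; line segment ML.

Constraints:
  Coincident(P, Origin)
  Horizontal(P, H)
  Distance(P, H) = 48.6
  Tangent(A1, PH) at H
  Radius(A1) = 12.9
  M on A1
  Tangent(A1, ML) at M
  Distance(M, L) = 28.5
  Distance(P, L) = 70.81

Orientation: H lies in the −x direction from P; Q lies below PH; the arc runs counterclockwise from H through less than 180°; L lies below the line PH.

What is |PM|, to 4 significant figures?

63.15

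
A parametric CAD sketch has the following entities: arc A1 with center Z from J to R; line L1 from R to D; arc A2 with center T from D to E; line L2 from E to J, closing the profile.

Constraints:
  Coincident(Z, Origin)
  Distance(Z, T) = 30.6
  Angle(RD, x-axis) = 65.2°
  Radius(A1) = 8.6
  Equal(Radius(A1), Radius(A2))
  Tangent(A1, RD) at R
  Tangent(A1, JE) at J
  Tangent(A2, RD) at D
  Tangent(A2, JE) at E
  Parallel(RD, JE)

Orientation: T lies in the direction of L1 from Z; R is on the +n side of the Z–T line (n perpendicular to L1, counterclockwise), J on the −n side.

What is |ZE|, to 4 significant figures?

31.79

The slot axis is L1's direction at 65.2°, so u = (cos 65.2°, sin 65.2°) = (0.4195, 0.9078) and n = (−sin 65.2°, cos 65.2°) = (-0.9078, 0.4195). Z is at the origin and T lies 30.6 along u from Z, so T = 30.6·u = (12.84, 27.78). Tangency of A1 to both parallel lines with radius 8.6 puts R and J at Z ± 8.6·n: R = (-7.807, 3.607), J = (7.807, -3.607). Equal radii place D and E the same way about T: D = T + 8.6·n = (5.028, 31.39), E = T − 8.6·n = (20.64, 24.17). Then |ZE| = |E − Z| = 31.79.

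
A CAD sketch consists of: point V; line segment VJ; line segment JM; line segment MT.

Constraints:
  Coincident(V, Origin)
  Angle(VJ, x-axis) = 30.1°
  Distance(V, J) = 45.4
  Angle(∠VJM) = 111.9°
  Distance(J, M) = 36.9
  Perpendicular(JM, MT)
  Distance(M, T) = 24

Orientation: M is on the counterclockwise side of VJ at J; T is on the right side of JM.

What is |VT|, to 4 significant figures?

85.27

V is at the origin; VJ runs at 30.1° with length 45.4, so J = 45.4·(cos 30.1°, sin 30.1°) = (39.28, 22.77). ∠VJM = 111.9°, so JM runs at 30.1° + (180° − 111.9°) = 98.20° from the x-axis; with |JM| = 36.9, M = J + 36.9·(cos 98.20°, sin 98.20°) = (34.01, 59.29). JM ⟂ MT; with |MT| = 24.0 on the right of JM, T = M + 24.0·(0.9898, 0.1426) = (57.77, 62.71). Then |VT| = |T − V| = 85.27.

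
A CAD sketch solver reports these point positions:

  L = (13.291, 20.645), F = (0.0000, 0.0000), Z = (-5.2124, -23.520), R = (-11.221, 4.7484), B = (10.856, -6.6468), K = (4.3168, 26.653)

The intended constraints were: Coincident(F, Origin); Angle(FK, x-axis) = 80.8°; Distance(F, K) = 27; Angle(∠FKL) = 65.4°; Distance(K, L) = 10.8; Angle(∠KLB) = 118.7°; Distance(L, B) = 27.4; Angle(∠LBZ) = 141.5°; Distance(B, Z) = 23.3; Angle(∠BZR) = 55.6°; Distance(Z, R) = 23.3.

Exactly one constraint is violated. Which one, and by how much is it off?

Distance(Z, R) = 23.3 — off by 5.60.

F = (0.00, 0.00) ✓; FK at 80.80° ✓; |FK| = 27.00 ✓; ∠FKL = 65.40° ✓; |KL| = 10.80 ✓; ∠KLB = 118.7° ✓; |LB| = 27.40 ✓; ∠LBZ = 141.5° ✓; |BZ| = 23.30 ✓; ∠BZR = 55.60° ✓; |ZR| = 28.90 ✗.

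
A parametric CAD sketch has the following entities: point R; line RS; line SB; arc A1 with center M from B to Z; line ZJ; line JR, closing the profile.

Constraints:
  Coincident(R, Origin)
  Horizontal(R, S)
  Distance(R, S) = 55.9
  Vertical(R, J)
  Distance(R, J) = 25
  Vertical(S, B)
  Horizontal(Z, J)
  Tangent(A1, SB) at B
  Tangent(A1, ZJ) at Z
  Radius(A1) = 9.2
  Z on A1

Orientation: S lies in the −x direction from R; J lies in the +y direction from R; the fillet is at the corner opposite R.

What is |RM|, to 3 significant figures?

49.3

R and J share the same x with |RJ| = 25.0 and J on the +y side, so J = (0.00, 25.0). The virtual corner opposite R is at (-55.9, 25.0). The tangent condition forces MB to be normal to SB and the tangent condition forces MZ to be normal to ZJ, with radius 9.2, so the center M sits 9.2 in from both sides at M = (-46.7, 15.8). Then |RM| = |M − R| = 49.3.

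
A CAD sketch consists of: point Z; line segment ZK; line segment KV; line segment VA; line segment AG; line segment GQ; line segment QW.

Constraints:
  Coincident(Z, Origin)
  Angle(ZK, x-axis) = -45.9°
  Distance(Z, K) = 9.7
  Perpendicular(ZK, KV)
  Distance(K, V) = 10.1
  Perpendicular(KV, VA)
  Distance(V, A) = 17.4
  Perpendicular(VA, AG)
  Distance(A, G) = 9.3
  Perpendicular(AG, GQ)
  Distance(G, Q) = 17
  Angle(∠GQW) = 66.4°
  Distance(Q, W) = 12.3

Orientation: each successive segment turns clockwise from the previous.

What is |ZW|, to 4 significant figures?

12.84

Z is at the origin; ZK runs at -45.9° with length 9.7, so K = (6.750, -6.966). The perpendicularity gives KV at right angles to ZK, so KV runs at -135.9°; with |KV| = 10.1, V = (-0.5027, -13.99). KV is perpendicular to VA, so VA runs at 134.1°; with |VA| = 17.4, A = (-12.61, -1.499). VA ⟂ AG, so AG runs at 44.10°; with |AG| = 9.3, G = (-5.933, 4.973). AG ⟂ GQ, so GQ runs at -45.90°; with |GQ| = 17.0, Q = (5.897, -7.235). ∠GQW = 66.4° gives QW at -159.5° from the x-axis; with |QW| = 12.3, W = (-5.624, -11.54). Then |ZW| = |W − Z| = 12.84.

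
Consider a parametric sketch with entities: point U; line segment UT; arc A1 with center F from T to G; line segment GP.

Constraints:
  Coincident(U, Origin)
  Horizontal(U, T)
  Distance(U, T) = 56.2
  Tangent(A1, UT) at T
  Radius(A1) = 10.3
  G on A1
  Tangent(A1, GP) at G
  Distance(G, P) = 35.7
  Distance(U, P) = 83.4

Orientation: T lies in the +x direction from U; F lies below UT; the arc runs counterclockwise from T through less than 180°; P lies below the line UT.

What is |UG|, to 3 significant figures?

51.0

Checks: |FG| = 10.30 ✓; ∠(FG, GP) = 90.00° ✓; |GP| = 35.70 ✓; |UP| = 83.40 ✓.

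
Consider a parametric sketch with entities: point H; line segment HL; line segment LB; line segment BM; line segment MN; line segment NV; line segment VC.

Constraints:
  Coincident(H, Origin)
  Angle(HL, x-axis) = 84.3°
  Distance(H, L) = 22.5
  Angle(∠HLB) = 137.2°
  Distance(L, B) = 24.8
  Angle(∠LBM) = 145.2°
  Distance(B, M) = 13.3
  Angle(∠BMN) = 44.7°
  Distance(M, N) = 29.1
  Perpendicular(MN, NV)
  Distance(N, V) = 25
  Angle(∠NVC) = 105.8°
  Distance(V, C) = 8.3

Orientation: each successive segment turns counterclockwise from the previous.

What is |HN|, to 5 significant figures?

23.717

H is at the origin; HL runs at 84.3° with length 22.5, so L = (2.2347, 22.389). ∠HLB = 137.2° gives LB at 127.10° from the x-axis; with |LB| = 24.8, B = (-12.725, 42.169). ∠LBM = 145.2° gives BM at 161.90° from the x-axis; with |BM| = 13.3, M = (-25.367, 46.301). ∠BMN = 44.7° gives MN at -62.800° from the x-axis; with |MN| = 29.1, N = (-12.065, 20.419). Then |HN| = |N − H| = 23.717.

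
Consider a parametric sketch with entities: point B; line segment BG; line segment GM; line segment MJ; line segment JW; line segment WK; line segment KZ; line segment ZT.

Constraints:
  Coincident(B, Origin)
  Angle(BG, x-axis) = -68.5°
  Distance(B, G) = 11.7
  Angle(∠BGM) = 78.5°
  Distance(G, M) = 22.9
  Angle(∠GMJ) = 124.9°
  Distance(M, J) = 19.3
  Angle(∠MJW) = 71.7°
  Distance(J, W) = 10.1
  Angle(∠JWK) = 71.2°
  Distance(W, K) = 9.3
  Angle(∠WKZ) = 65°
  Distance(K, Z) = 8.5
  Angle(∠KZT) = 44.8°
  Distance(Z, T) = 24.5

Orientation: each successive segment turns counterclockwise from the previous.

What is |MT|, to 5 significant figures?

25.043

B is at the origin; BG runs at -68.5° with length 11.7, so G = (4.2881, -10.886). ∠BGM = 78.5° gives GM at 33.000° from the x-axis; with |GM| = 22.9, M = (23.494, 1.5863). ∠GMJ = 124.9° gives MJ at 88.100° from the x-axis; with |MJ| = 19.3, J = (24.134, 20.876). ∠MJW = 71.7° gives JW at -163.60° from the x-axis; with |JW| = 10.1, W = (14.444, 18.024). ∠JWK = 71.2° gives WK at -54.800° from the x-axis; with |WK| = 9.3, K = (19.805, 10.425). ∠WKZ = 65.0° gives KZ at 60.200° from the x-axis; with |KZ| = 8.5, Z = (24.030, 17.801). ∠KZT = 44.8° gives ZT at -164.60° from the x-axis; with |ZT| = 24.5, T = (0.40921, 11.295). Then |MT| = |T − M| = 25.043.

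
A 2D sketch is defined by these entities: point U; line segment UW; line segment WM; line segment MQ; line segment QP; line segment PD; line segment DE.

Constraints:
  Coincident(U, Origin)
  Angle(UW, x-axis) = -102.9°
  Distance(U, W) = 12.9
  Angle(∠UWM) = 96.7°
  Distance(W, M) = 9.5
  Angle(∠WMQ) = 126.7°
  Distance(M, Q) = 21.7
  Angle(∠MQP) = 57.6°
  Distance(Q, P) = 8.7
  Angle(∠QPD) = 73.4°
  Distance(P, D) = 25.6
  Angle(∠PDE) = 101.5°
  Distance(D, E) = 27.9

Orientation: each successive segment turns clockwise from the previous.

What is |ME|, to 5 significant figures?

38.213

U is at the origin; UW runs at -102.9° with length 12.9, so W = (-2.8799, -12.574). ∠UWM = 96.7° gives WM at 173.80° from the x-axis; with |WM| = 9.5, M = (-12.324, -11.548). ∠WMQ = 126.7° gives MQ at 120.50° from the x-axis; with |MQ| = 21.7, Q = (-23.338, 7.1489). ∠MQP = 57.6° gives QP at -1.9000° from the x-axis; with |QP| = 8.7, P = (-14.643, 6.8605). ∠QPD = 73.4° gives PD at -108.50° from the x-axis; with |PD| = 25.6, D = (-22.766, -17.417). ∠PDE = 101.5° gives DE at 173.00° from the x-axis; with |DE| = 27.9, E = (-50.458, -14.016). Then |ME| = |E − M| = 38.213.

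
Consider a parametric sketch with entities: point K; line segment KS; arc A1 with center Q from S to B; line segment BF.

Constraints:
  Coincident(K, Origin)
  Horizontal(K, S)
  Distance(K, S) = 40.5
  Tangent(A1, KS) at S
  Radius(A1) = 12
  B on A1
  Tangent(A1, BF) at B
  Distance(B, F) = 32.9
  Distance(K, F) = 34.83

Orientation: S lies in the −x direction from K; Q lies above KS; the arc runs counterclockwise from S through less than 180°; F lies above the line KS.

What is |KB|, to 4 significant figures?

31.00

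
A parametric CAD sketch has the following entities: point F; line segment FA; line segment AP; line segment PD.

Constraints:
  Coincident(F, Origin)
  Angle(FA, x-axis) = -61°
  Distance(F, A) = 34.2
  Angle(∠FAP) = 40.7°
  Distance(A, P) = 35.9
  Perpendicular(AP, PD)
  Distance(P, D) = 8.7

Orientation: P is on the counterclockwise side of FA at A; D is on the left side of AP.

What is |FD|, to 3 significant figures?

16.9

F is at the origin; FA runs at -61.0° with length 34.2, so A = 34.2·(cos -61.0°, sin -61.0°) = (16.6, -29.9). ∠FAP = 40.7°, so AP runs at -61.0° + (180° − 40.7°) = 78.3° from the x-axis; with |AP| = 35.9, P = A + 35.9·(cos 78.3°, sin 78.3°) = (23.9, 5.24). The perpendicularity gives PD at right angles to AP; with |PD| = 8.7 on the left of AP, D = P + 8.7·(-0.979, 0.203) = (15.3, 7.01). Then |FD| = |D − F| = 16.9.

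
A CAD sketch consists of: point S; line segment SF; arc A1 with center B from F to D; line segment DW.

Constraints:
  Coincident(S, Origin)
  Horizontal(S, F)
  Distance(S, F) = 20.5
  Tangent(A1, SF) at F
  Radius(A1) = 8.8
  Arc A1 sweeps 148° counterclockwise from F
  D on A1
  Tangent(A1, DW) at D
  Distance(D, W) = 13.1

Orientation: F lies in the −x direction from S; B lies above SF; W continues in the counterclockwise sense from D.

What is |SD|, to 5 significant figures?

22.700

S is at the origin; S and F share the same y with |SF| = 20.5 and F on the −x side, so F = (-20.500, 0.0000). The tangent condition forces BF to be normal to SF, so B = F + (0, 8.8) = (-20.500, 8.8000). On A1, F sits at bearing -90° from B; a 148° counterclockwise sweep puts D at bearing 58°, so D = B + 8.8·(cos 58°, sin 58°) = (-15.837, 16.263). Then |SD| = |D − S| = 22.700.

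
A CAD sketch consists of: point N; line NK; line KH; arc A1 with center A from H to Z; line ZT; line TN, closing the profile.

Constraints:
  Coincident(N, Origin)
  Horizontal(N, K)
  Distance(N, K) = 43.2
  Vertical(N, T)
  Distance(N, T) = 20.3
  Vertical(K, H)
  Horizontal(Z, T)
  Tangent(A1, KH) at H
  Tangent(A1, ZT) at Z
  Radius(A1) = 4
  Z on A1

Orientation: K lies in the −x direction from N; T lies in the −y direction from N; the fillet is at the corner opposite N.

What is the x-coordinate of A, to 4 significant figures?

-39.20

N and T share the same x with |NT| = 20.3 and T on the −y side, so T = (0.000, -20.30). The virtual corner opposite N is at (-43.20, -20.30). Tangency of A1 to KH means the radius AH is perpendicular to KH and since A1 is tangent to ZT there, AZ ⟂ ZT, with radius 4.0, so the center A sits 4.0 in from both sides at A = (-39.20, -16.30). So A.x = -39.20.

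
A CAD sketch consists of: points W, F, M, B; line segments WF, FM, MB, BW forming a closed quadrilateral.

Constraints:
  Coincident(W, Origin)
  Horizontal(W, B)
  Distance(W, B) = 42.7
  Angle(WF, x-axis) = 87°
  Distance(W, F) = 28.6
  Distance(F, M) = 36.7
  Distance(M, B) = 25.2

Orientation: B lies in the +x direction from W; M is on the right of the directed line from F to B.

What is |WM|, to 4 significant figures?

18.37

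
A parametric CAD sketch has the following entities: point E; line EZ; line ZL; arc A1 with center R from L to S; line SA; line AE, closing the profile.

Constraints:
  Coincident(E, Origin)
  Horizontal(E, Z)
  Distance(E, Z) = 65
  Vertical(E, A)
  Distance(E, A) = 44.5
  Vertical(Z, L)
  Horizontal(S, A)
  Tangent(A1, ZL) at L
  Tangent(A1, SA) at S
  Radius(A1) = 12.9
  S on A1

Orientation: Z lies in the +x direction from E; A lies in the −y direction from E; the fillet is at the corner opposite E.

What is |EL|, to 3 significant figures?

72.3

E is at the origin; E and Z share the same y with |EZ| = 65.0 and Z on the +x side, so Z = (65.0, 0.00). EA is vertical with |EA| = 44.5 and A on the −y side, so A = (0.00, -44.5). The virtual corner opposite E is at (65.0, -44.5). Since A1 is tangent to ZL there, RL ⟂ ZL and A1 meets SA tangentially, so RS is at right angles to SA, with radius 12.9, so the center R sits 12.9 in from both sides at R = (52.1, -31.6). That places the tangent points at L = (65.0, -31.6) on ZL and S = (52.1, -44.5) on SA. Then |EL| = |L − E| = 72.3.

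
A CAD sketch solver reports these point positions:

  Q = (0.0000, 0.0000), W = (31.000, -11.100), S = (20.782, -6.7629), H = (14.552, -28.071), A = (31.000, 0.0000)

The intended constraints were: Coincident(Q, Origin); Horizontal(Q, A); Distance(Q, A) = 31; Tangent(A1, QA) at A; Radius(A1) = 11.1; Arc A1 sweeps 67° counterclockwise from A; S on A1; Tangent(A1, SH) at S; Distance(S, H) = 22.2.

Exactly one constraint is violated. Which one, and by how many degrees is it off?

Tangent(A1, SH) at S — off by 6.70°.

Q = (0.00, 0.00) ✓; Q.y = 0.00, A.y = 0.00 ✓; |QA| = 31.00 ✓; ∠(WA, AQ) = 90.00° ✓; |WA| = 11.10 ✓; bearing(W→S) − bearing(W→A) = 67.00° ✓; |WS| = 11.10 ✓; ∠(WS, SH) = 83.30° ✗; |SH| = 22.20 ✓.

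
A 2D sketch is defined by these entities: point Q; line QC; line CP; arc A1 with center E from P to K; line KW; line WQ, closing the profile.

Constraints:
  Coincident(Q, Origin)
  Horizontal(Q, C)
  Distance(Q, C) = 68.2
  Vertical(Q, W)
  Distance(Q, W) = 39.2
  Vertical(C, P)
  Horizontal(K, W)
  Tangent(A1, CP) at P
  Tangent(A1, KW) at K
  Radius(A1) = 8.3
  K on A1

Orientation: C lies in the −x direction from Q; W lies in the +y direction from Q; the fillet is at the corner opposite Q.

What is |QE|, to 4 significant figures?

67.40

Q is at the origin; Q and C share the same y with |QC| = 68.2 and C on the −x side, so C = (-68.20, 0.000). Q and W share the same x with |QW| = 39.2 and W on the +y side, so W = (0.000, 39.20). The virtual corner opposite Q is at (-68.20, 39.20). Tangency of A1 to CP means the radius EP is perpendicular to CP and the tangent condition forces EK to be normal to KW, with radius 8.3, so the center E sits 8.3 in from both sides at E = (-59.90, 30.90). Then |QE| = |E − Q| = 67.40.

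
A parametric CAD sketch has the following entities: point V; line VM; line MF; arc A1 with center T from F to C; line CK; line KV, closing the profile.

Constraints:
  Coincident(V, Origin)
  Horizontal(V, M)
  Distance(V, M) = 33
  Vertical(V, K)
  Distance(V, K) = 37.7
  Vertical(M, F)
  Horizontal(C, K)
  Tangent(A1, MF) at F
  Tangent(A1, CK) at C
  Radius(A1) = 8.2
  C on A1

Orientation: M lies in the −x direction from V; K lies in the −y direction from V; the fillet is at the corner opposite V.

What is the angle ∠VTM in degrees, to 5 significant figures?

55.587°

V and K share the same x with |VK| = 37.7 and K on the −y side, so K = (0.0000, -37.700). The virtual corner opposite V is at (-33.000, -37.700). Since A1 is tangent to MF there, TF ⟂ MF and tangency of A1 to CK means the radius TC is perpendicular to CK, with radius 8.2, so the center T sits 8.2 in from both sides at T = (-24.800, -29.500). Then cos ∠VTM = TV·TM / (|TV||TM|), giving 55.587°.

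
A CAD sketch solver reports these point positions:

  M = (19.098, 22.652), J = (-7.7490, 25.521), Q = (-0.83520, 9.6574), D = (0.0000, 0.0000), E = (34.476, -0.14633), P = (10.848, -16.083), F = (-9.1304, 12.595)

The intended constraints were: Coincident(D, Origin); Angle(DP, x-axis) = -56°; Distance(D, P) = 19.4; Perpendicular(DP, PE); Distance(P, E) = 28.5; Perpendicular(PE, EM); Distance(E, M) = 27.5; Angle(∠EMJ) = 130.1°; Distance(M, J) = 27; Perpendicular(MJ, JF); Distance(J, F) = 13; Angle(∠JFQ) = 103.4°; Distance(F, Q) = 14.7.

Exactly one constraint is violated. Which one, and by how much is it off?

Distance(F, Q) = 14.7 — off by 5.90.

D = (0.00, 0.00) ✓; DP at -56.00° ✓; |DP| = 19.40 ✓; ∠(DP, PE) = 90.00° ✓; |PE| = 28.50 ✓; ∠(PE, EM) = 90.00° ✓; |EM| = 27.50 ✓; ∠EMJ = 130.1° ✓; |MJ| = 27.00 ✓; ∠(MJ, JF) = 90.00° ✓; |JF| = 13.00 ✓; ∠JFQ = 103.4° ✓; |FQ| = 8.800 ✗.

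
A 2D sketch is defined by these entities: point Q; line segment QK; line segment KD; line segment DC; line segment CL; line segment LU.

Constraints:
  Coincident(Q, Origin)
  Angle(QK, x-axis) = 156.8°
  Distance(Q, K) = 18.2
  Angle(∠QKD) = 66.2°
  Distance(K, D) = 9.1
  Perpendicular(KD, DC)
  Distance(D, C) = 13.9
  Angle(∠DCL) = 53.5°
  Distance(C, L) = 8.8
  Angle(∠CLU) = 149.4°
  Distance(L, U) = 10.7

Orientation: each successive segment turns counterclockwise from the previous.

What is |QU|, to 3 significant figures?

20.2

∠DCL = 53.5° gives CL at 127° from the x-axis; with |CL| = 8.8, L = (-8.04, 5.23). ∠CLU = 149.4° gives LU at 158° from the x-axis; with |LU| = 10.7, U = (-17.9, 9.29). Then |QU| = |U − Q| = 20.2.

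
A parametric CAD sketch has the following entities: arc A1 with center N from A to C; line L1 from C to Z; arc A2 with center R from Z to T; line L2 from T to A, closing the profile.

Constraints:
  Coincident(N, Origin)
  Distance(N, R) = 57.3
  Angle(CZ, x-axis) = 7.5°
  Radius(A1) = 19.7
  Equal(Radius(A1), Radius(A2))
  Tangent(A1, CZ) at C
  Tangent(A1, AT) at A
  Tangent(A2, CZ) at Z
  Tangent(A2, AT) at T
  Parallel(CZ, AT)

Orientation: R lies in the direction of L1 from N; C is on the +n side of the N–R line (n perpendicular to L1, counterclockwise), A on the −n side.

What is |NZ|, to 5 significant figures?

60.592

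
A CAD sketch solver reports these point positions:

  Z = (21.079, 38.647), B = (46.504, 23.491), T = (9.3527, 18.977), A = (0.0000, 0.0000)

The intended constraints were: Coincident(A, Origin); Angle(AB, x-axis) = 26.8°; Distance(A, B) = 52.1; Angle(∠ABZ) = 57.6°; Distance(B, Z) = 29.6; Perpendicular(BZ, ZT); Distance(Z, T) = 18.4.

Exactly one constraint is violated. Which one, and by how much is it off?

Distance(Z, T) = 18.4 — off by 4.50.

A = (0.00, 0.00) ✓; AB at 26.80° ✓; |AB| = 52.10 ✓; ∠ABZ = 57.60° ✓; |BZ| = 29.60 ✓; ∠(BZ, ZT) = 90.00° ✓; |ZT| = 22.90 ✗.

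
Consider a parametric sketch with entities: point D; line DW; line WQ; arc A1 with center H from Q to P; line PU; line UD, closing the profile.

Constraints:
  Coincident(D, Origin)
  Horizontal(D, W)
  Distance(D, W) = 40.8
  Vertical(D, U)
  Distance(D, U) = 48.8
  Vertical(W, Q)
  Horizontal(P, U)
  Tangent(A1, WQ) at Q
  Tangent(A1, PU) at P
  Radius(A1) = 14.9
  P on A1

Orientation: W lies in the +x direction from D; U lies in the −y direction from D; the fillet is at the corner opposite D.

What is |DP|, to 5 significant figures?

55.247

The virtual corner opposite D is at (40.800, -48.800). The tangent condition forces HQ to be normal to WQ and A1 meets PU tangentially, so HP is at right angles to PU, with radius 14.9, so the center H sits 14.9 in from both sides at H = (25.900, -33.900). That places the tangent points at Q = (40.800, -33.900) on WQ and P = (25.900, -48.800) on PU. Then |DP| = |P − D| = 55.247.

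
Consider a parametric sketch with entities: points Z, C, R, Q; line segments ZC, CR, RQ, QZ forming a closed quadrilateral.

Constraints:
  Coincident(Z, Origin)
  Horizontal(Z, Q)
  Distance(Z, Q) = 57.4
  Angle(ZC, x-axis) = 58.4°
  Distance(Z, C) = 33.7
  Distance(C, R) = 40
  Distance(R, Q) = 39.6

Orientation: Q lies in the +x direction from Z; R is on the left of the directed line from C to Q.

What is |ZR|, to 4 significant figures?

68.70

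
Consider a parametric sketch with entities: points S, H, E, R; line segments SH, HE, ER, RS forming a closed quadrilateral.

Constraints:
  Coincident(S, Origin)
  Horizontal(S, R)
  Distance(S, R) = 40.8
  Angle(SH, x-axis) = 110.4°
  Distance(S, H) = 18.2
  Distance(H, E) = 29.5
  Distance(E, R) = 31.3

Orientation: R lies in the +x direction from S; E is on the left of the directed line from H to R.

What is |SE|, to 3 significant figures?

33.4

Checks: |HE| = 29.50 ✓; |ER| = 31.30 ✓.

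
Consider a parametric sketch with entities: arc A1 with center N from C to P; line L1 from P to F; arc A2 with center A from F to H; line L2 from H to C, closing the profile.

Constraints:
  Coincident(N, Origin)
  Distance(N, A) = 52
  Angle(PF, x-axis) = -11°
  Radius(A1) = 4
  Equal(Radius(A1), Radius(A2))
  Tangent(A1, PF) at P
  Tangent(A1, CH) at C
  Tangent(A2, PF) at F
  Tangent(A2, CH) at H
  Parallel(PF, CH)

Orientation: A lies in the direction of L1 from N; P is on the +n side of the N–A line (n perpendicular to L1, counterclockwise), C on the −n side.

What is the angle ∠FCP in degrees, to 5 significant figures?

81.254°

The slot axis is L1's direction at -11.0°, so u = (cos -11.0°, sin -11.0°) = (0.98163, -0.19081) and n = (−sin -11.0°, cos -11.0°) = (0.19081, 0.98163). N is at the origin and A lies 52.0 along u from N, so A = 52.0·u = (51.045, -9.9221). Tangency of A1 to both parallel lines with radius 4.0 puts P and C at N ± 4.0·n: P = (0.76324, 3.9265), C = (-0.76324, -3.9265). Equal radii place F and H the same way about A: F = A + 4.0·n = (51.808, -5.9956), H = A − 4.0·n = (50.281, -13.849). Then cos ∠FCP = CF·CP / (|CF||CP|), giving 81.254°.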